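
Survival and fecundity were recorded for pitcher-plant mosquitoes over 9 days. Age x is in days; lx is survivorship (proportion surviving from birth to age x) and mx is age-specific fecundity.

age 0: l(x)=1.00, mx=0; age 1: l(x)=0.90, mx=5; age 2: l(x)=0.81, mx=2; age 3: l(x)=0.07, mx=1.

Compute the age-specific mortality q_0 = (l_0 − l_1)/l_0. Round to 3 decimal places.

0.100

q_0 = (l_0 − l_1) / l_0 = (1 − 0.9) / 1
     = 0.1 / 1 = 0.1 → 0.100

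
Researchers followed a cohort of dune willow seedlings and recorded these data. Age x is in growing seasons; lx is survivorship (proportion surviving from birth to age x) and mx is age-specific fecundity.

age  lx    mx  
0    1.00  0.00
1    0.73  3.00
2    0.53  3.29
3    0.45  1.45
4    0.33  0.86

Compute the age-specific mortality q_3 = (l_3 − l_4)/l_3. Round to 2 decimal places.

0.27

q_3 = (l_3 − l_4) / l_3 = (0.45 − 0.33) / 0.45
     = 0.12 / 0.45 = 0.266667… → 0.27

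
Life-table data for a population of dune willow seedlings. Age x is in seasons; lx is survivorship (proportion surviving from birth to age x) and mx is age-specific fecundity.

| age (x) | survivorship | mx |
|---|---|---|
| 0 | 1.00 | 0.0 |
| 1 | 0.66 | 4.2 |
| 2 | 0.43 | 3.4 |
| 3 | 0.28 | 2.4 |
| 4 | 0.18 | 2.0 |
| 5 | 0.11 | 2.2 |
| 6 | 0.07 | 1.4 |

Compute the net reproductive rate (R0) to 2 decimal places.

lx·mx by age: 0, 2.772, 1.462, 0.672, 0.36, 0.242, 0.098
R0 = Σ lx·mx = 5.606 → 5.61

5.61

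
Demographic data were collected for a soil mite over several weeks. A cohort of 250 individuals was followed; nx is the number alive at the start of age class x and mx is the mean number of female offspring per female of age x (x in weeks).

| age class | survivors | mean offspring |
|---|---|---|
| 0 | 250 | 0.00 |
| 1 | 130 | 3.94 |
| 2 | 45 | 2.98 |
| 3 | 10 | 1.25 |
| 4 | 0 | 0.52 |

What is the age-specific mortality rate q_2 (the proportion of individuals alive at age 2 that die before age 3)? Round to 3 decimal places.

0.778

lx = nx/n0 = nx/250: 1, 0.52, 0.18, 0.04, 0
q_2 = (l_2 − l_3) / l_2 = (0.18 − 0.04) / 0.18
     = 0.14 / 0.18 = 0.777778… → 0.778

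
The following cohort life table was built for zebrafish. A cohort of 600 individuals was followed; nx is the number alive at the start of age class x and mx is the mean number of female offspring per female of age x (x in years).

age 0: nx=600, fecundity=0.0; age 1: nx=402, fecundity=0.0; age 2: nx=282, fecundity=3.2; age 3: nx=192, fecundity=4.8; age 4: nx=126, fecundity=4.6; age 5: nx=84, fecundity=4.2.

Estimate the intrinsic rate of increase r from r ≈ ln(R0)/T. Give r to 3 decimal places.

0.486

lx = nx/n0 = nx/600: 1, 0.67, 0.47, 0.32, 0.21, 0.14
R0 = Σ lx·mx = 0 + 0 + 1.504 + 1.536 + 0.966 + 0.588 = 4.594
Σ x·lx·mx = 14.42; T = 14.42/4.594 = 3.13888…
r ≈ ln(R0)/T = ln(4.594)/3.13888… = 0.48576… → 0.486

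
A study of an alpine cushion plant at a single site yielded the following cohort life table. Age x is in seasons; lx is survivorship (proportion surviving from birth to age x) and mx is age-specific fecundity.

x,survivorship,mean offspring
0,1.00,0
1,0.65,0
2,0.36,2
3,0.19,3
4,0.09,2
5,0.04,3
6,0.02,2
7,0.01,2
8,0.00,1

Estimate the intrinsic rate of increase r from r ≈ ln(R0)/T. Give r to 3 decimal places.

R0 = Σ lx·mx = 0 + 0 + 0.72 + 0.57 + 0.18 + 0.12 + 0.04 + 0.02 + 0 = 1.65
Σ x·lx·mx = 4.85; T = 4.85/1.65 = 2.93939…
r ≈ ln(R0)/T = ln(1.65)/2.93939… = 0.17037… → 0.170

0.170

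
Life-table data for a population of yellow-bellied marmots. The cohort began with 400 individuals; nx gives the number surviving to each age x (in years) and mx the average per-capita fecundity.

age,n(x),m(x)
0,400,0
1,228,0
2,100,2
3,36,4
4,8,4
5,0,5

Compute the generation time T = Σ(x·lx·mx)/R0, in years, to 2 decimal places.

lx = nx/n0 = nx/400: 1, 0.57, 0.25, 0.09, 0.02, 0
lx·mx: 0, 0, 0.5, 0.36, 0.08, 0 → R0 = 0.94
x·lx·mx: 0, 0, 1, 1.08, 0.32, 0 → Σ = 2.4
T = 2.4 / 0.94 = 2.553191… → 2.55

2.55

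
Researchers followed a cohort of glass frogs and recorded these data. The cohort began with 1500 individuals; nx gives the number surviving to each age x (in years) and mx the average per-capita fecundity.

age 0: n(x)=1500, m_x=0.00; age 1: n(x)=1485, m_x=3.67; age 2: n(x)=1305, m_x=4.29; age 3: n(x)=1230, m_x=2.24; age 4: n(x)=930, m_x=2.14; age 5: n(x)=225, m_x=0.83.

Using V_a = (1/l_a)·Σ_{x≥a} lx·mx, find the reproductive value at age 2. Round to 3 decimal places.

8.069

lx = nx/n0 = nx/1500: 1, 0.99, 0.87, 0.82, 0.62, 0.15
lx·mx for x ≥ 2: 3.7323, 1.8368, 1.3268, 0.1245 → sum = 7.0204
V_2 = 7.0204 / l_2 = 7.0204 / 0.87 = 8.069425… → 8.069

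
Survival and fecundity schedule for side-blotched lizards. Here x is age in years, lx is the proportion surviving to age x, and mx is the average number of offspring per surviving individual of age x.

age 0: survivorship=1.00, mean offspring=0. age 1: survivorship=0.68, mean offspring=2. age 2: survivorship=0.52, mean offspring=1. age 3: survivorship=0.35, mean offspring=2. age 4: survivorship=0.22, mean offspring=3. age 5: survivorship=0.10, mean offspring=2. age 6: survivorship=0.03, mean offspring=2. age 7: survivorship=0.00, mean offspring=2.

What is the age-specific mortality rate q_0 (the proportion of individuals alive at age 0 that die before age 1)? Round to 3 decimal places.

q_0 = (l_0 − l_1) / l_0 = (1 − 0.68) / 1
     = 0.32 / 1 = 0.32 → 0.320

0.320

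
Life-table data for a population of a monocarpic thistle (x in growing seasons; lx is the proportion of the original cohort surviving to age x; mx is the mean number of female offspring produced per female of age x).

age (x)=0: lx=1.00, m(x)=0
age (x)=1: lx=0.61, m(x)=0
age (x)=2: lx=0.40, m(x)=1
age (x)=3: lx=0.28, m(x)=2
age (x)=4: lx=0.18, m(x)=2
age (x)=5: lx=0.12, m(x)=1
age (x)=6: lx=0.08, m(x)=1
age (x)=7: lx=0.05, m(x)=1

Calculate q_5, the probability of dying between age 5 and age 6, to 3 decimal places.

0.333

q_5 = (l_5 − l_6) / l_5 = (0.12 − 0.08) / 0.12
     = 0.04 / 0.12 = 0.333333… → 0.333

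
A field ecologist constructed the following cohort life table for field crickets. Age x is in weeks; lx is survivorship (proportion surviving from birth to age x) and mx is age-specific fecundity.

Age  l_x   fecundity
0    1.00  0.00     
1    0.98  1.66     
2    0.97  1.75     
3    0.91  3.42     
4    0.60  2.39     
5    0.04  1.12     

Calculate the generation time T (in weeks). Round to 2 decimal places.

2.57

lx·mx: 0, 1.6268, 1.6975, 3.1122, 1.434, 0.0448 → R0 = 7.9153
x·lx·mx: 0, 1.6268, 3.395, 9.3366, 5.736, 0.224 → Σ = 20.3184
T = 20.3184 / 7.9153 = 2.566978… → 2.57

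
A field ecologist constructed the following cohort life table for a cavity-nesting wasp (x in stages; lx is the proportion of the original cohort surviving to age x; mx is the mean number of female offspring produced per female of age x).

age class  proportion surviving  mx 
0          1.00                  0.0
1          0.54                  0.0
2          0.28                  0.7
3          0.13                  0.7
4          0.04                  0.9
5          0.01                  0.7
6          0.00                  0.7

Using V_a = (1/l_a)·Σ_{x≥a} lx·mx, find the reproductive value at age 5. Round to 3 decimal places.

lx·mx for x ≥ 5: 0.007, 0 → sum = 0.007
V_5 = 0.007 / l_5 = 0.007 / 0.01 = 0.7 → 0.700

0.700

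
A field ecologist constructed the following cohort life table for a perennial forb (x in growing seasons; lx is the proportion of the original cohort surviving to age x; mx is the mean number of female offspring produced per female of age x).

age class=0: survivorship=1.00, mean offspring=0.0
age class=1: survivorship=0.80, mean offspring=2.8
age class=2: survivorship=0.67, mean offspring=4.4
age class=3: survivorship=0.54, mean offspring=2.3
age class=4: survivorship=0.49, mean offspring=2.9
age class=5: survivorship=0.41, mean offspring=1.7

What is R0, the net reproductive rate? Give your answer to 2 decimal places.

lx·mx by age: 0, 2.24, 2.948, 1.242, 1.421, 0.697
R0 = Σ lx·mx = 8.548 → 8.55

8.55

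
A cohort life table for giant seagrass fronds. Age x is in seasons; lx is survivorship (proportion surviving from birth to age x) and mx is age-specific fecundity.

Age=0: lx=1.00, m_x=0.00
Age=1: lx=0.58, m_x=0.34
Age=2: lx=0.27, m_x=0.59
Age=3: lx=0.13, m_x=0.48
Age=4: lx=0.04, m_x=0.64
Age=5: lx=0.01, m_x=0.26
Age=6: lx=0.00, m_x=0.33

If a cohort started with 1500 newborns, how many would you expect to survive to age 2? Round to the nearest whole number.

405

Expected survivors = N0 · l_2 = 1500 × 0.27 = 405 → 405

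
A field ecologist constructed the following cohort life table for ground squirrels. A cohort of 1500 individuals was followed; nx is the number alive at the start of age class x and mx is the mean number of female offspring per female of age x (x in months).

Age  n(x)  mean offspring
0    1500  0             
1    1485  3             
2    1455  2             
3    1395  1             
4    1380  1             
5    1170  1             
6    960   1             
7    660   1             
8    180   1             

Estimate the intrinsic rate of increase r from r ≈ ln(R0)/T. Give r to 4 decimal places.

lx = nx/n0 = nx/1500: 1, 0.99, 0.97, 0.93, 0.92, 0.78, 0.64, 0.44, 0.12
R0 = Σ lx·mx = 0 + 2.97 + 1.94 + 0.93 + 0.92 + 0.78 + 0.64 + 0.44 + 0.12 = 8.74
Σ x·lx·mx = 25.1; T = 25.1/8.74 = 2.87185…
r ≈ ln(R0)/T = ln(8.74)/2.87185… = 0.754882… → 0.7549

0.7549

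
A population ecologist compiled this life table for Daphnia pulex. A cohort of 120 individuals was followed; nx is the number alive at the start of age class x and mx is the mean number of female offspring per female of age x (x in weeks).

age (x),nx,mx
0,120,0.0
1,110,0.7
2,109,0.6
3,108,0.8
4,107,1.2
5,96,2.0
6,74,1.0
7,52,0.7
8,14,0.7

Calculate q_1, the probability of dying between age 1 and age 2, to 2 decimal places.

0.01

lx = nx/n0 = nx/120: 1, 0.91667…, 0.90833…, 0.9, 0.89167…, 0.8, 0.61667…, 0.43333…, 0.11667…
q_1 = (l_1 − l_2) / l_1 = (0.916667… − 0.908333…) / 0.916667…
     = 0.008333… / 0.916667… = 0.009091… → 0.01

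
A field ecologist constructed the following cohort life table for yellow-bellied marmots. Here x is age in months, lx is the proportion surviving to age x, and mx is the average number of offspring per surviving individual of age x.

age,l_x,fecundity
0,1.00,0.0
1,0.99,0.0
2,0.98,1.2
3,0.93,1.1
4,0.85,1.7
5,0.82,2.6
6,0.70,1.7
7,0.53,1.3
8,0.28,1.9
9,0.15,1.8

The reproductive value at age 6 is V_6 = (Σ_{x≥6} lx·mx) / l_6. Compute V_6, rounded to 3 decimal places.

3.830

lx·mx for x ≥ 6: 1.19, 0.689, 0.532, 0.27 → sum = 2.681
V_6 = 2.681 / l_6 = 2.681 / 0.7 = 3.83 → 3.830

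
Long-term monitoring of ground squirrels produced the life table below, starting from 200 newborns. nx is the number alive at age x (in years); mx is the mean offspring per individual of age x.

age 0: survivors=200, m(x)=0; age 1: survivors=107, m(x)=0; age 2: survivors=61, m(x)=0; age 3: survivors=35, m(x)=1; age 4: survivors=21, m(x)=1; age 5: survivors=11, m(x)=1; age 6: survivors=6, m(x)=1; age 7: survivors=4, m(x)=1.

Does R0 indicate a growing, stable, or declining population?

declining

lx = nx/n0 = nx/200: 1, 0.535, 0.305, 0.175, 0.105, 0.055, 0.03, 0.02
R0 = Σ lx·mx = 0 + 0 + 0 + 0.175 + 0.105 + 0.055 + 0.03 + 0.02 = 0.385
R0 < 1, so the population is declining.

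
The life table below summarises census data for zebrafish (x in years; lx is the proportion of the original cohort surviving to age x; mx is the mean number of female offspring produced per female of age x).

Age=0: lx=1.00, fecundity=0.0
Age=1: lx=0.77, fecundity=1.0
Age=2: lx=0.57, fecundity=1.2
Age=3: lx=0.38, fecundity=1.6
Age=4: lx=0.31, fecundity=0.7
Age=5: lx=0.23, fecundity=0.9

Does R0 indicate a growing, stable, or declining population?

R0 = Σ lx·mx = 0 + 0.77 + 0.684 + 0.608 + 0.217 + 0.207 = 2.486
R0 > 1, so the population is growing.

growing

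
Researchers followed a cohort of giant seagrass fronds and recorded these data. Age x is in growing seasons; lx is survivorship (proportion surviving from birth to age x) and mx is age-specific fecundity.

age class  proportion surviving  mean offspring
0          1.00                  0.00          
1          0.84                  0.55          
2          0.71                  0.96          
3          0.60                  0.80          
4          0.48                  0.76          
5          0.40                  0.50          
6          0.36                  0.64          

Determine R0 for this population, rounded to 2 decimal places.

2.42

lx·mx by age: 0, 0.462, 0.6816, 0.48, 0.3648, 0.2, 0.2304
R0 = Σ lx·mx = 2.4188 → 2.42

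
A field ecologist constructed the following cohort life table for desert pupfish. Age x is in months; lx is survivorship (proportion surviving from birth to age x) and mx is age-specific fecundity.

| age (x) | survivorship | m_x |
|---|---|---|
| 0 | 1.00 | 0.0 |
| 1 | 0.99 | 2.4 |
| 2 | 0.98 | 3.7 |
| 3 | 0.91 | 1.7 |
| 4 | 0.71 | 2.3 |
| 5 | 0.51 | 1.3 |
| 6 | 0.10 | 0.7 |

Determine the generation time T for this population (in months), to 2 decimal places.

2.47

lx·mx: 0, 2.376, 3.626, 1.547, 1.633, 0.663, 0.07 → R0 = 9.915
x·lx·mx: 0, 2.376, 7.252, 4.641, 6.532, 3.315, 0.42 → Σ = 24.536
T = 24.536 / 9.915 = 2.474634… → 2.47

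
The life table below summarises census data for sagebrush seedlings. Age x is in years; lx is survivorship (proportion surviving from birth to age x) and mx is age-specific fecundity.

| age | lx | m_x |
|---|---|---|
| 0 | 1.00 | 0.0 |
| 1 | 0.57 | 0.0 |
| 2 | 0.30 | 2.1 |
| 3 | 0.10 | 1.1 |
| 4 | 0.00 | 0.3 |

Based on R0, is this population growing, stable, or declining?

R0 = Σ lx·mx = 0 + 0 + 0.63 + 0.11 + 0 = 0.74
R0 < 1, so the population is declining.

declining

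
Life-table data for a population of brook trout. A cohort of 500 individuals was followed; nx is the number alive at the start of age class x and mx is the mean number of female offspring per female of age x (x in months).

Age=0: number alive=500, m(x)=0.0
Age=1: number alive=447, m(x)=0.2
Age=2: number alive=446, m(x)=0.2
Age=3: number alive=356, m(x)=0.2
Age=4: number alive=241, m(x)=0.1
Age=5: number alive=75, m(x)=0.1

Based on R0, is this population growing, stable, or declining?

declining

lx = nx/n0 = nx/500: 1, 0.894, 0.892, 0.712, 0.482, 0.15
R0 = Σ lx·mx = 0 + 0.1788 + 0.1784 + 0.1424 + 0.0482 + 0.015 = 0.5628
R0 < 1, so the population is declining.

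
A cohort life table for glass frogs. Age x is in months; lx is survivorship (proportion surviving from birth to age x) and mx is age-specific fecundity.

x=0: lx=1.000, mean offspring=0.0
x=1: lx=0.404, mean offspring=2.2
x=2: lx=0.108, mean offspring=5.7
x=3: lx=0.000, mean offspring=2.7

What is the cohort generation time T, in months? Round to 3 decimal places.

1.409

lx·mx: 0, 0.8888, 0.6156, 0 → R0 = 1.5044
x·lx·mx: 0, 0.8888, 1.2312, 0 → Σ = 2.12
T = 2.12 / 1.5044 = 1.4092… → 1.409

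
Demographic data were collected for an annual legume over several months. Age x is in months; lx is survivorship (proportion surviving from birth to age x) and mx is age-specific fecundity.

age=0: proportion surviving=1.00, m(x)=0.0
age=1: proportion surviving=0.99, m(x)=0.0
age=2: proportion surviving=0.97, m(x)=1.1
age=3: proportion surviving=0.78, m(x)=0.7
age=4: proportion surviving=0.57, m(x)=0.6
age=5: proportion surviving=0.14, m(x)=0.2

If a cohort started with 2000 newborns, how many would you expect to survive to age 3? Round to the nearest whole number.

Expected survivors = N0 · l_3 = 2000 × 0.78 = 1560 → 1560

1560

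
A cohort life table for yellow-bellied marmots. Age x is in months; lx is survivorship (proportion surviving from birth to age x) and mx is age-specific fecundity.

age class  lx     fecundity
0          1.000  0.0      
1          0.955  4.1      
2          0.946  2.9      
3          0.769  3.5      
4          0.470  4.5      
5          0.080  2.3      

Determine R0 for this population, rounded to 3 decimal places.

11.649

lx·mx by age: 0, 3.9155, 2.7434, 2.6915, 2.115, 0.184
R0 = Σ lx·mx = 11.6494 → 11.649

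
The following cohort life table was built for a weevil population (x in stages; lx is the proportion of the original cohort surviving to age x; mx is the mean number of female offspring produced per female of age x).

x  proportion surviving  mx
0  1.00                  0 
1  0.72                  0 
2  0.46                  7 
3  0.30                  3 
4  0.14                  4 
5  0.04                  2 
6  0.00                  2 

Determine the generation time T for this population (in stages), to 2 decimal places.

lx·mx: 0, 0, 3.22, 0.9, 0.56, 0.08, 0 → R0 = 4.76
x·lx·mx: 0, 0, 6.44, 2.7, 2.24, 0.4, 0 → Σ = 11.78
T = 11.78 / 4.76 = 2.47479… → 2.47

2.47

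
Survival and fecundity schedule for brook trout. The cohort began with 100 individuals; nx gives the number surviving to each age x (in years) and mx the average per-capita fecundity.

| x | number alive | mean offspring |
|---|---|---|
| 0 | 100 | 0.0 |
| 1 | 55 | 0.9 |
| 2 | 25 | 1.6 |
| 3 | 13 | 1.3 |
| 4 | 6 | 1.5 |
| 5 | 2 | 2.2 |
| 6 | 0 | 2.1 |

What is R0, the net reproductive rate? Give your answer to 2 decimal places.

1.20

lx = nx/n0 = nx/100: 1, 0.55, 0.25, 0.13, 0.06, 0.02, 0
lx·mx by age: 0, 0.495, 0.4, 0.169, 0.09, 0.044, 0
R0 = Σ lx·mx = 1.198 → 1.20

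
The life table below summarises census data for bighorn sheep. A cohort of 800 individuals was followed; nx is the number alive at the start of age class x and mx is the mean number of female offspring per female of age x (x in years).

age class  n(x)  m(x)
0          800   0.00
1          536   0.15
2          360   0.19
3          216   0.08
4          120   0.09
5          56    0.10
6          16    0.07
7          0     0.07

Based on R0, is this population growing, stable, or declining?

lx = nx/n0 = nx/800: 1, 0.67, 0.45, 0.27, 0.15, 0.07, 0.02, 0
R0 = Σ lx·mx = 0 + 0.1005 + 0.0855 + 0.0216 + 0.0135 + 0.007 + 0.0014 + 0 = 0.2295
R0 < 1, so the population is declining.

declining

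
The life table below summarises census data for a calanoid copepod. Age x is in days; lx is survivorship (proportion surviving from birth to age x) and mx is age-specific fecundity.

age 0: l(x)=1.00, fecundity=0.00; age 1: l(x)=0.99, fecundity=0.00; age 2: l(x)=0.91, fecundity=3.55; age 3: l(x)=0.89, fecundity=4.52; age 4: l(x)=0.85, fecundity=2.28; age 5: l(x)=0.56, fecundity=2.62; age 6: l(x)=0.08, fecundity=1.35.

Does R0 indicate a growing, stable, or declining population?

growing

R0 = Σ lx·mx = 0 + 0 + 3.2305 + 4.0228 + 1.938 + 1.4672 + 0.108 = 10.7665
R0 > 1, so the population is growing.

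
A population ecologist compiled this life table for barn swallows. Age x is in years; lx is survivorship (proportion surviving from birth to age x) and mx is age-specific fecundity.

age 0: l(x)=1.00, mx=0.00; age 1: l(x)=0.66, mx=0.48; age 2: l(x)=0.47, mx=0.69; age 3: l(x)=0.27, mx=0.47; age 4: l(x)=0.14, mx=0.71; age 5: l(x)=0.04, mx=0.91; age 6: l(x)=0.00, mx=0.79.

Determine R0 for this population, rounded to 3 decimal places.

lx·mx by age: 0, 0.3168, 0.3243, 0.1269, 0.0994, 0.0364, 0
R0 = Σ lx·mx = 0.9038 → 0.904

0.904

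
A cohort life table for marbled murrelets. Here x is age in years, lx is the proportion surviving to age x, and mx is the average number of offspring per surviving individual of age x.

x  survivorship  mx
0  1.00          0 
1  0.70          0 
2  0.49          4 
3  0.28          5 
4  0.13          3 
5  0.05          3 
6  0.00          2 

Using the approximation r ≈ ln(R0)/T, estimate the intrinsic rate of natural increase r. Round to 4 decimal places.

R0 = Σ lx·mx = 0 + 0 + 1.96 + 1.4 + 0.39 + 0.15 + 0 = 3.9
Σ x·lx·mx = 10.43; T = 10.43/3.9 = 2.67436…
r ≈ ln(R0)/T = ln(3.9)/2.67436… = 0.508898… → 0.5089

0.5089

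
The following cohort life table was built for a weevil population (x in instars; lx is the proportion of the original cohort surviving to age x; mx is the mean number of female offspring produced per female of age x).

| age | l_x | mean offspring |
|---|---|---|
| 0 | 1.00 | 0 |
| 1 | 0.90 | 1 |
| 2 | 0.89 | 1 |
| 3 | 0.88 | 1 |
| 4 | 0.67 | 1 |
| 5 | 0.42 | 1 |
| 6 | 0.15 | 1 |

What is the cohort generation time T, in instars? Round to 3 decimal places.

2.813

lx·mx: 0, 0.9, 0.89, 0.88, 0.67, 0.42, 0.15 → R0 = 3.91
x·lx·mx: 0, 0.9, 1.78, 2.64, 2.68, 2.1, 0.9 → Σ = 11
T = 11 / 3.91 = 2.813299… → 2.813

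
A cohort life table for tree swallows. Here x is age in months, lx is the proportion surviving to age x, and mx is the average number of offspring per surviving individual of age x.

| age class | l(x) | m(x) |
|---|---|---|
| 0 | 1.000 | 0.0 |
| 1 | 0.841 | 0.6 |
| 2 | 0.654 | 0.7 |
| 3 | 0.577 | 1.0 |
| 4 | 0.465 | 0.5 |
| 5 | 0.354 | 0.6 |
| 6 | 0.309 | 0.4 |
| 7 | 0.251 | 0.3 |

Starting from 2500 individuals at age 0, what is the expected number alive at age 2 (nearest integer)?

Expected survivors = N0 · l_2 = 2500 × 0.654 = 1635 → 1635

1635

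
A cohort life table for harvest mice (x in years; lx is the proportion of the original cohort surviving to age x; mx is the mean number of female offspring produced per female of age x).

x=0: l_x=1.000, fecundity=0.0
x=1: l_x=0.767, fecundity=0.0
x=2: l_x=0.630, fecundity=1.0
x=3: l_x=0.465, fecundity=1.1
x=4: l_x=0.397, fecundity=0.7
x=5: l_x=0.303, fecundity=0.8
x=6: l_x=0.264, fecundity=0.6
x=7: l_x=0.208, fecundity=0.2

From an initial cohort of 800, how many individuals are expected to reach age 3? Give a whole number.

Expected survivors = N0 · l_3 = 800 × 0.465 = 372 → 372

372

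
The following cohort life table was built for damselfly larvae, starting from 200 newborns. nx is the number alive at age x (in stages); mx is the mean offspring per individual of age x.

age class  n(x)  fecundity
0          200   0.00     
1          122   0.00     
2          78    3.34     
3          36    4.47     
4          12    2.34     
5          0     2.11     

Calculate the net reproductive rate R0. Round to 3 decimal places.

lx = nx/n0 = nx/200: 1, 0.61, 0.39, 0.18, 0.06, 0
lx·mx by age: 0, 0, 1.3026, 0.8046, 0.1404, 0
R0 = Σ lx·mx = 2.2476 → 2.248

2.248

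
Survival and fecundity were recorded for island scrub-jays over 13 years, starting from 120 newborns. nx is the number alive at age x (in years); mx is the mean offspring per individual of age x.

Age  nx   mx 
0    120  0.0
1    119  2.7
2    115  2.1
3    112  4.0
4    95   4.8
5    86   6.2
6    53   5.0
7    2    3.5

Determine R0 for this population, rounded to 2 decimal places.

18.93

lx = nx/n0 = nx/120: 1, 0.99167…, 0.95833…, 0.93333…, 0.79167…, 0.71667…, 0.44167…, 0.01667…
lx·mx by age: 0, 2.6775…, 2.0125…, 3.733333…, 3.8…, 4.443333…, 2.208333…, 0.058333…
R0 = Σ lx·mx = 18.933333… → 18.93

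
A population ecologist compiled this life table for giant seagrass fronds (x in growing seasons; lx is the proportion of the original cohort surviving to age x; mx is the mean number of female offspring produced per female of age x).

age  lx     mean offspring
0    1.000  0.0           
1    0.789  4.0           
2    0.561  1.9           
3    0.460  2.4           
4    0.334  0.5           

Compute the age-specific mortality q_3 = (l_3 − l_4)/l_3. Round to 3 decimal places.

q_3 = (l_3 − l_4) / l_3 = (0.46 − 0.334) / 0.46
     = 0.126 / 0.46 = 0.273913… → 0.274

0.274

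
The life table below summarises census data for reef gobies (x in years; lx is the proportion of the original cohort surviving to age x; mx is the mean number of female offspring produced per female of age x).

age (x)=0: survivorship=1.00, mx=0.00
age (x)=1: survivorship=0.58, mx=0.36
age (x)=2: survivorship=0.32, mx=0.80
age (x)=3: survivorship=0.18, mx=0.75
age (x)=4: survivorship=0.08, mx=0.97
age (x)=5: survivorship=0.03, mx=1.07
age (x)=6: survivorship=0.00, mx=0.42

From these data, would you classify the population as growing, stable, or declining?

declining

R0 = Σ lx·mx = 0 + 0.2088 + 0.256 + 0.135 + 0.0776 + 0.0321 + 0 = 0.7095
R0 < 1, so the population is declining.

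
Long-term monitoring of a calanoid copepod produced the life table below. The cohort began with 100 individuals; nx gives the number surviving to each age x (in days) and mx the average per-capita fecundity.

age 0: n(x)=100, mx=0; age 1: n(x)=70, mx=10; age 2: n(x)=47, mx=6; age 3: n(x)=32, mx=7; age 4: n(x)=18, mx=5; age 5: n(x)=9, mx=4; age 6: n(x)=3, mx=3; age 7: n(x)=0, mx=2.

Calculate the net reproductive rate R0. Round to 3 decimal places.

lx = nx/n0 = nx/100: 1, 0.7, 0.47, 0.32, 0.18, 0.09, 0.03, 0
lx·mx by age: 0, 7, 2.82, 2.24, 0.9, 0.36, 0.09, 0
R0 = Σ lx·mx = 13.41 → 13.410

13.410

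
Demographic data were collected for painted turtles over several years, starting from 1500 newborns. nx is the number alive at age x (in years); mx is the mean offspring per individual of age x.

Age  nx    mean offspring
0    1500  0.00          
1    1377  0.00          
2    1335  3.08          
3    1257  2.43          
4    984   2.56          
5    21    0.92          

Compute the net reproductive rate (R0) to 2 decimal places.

6.47

lx = nx/n0 = nx/1500: 1, 0.918, 0.89, 0.838, 0.656, 0.014
lx·mx by age: 0, 0, 2.7412, 2.03634, 1.67936, 0.01288
R0 = Σ lx·mx = 6.46978 → 6.47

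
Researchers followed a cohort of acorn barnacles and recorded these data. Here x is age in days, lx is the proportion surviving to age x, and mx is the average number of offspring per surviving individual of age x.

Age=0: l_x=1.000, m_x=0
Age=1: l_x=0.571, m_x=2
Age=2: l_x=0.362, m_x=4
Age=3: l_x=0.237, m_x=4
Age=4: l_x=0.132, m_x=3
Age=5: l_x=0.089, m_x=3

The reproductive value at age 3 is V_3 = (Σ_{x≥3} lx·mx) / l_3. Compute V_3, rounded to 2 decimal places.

6.80

lx·mx for x ≥ 3: 0.948, 0.396, 0.267 → sum = 1.611
V_3 = 1.611 / l_3 = 1.611 / 0.237 = 6.797468… → 6.80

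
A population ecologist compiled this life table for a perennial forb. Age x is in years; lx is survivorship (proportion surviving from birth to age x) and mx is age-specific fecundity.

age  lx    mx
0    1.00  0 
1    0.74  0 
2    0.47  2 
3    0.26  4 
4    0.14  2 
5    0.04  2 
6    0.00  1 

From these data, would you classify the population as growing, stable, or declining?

R0 = Σ lx·mx = 0 + 0 + 0.94 + 1.04 + 0.28 + 0.08 + 0 = 2.34
R0 > 1, so the population is growing.

growing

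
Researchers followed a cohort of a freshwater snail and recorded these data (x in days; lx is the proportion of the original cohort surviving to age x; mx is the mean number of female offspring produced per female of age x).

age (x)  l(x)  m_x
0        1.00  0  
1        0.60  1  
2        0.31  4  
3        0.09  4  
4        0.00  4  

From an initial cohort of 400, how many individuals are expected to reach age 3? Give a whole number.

36

Expected survivors = N0 · l_3 = 400 × 0.09 = 36 → 36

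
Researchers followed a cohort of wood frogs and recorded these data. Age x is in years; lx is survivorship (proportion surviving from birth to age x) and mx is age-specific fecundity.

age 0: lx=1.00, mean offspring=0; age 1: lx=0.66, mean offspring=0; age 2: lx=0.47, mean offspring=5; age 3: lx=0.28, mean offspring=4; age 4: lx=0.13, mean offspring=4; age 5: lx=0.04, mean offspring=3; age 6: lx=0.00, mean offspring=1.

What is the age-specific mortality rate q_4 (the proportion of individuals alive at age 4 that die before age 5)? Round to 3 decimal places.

q_4 = (l_4 − l_5) / l_4 = (0.13 − 0.04) / 0.13
     = 0.09 / 0.13 = 0.692308… → 0.692

0.692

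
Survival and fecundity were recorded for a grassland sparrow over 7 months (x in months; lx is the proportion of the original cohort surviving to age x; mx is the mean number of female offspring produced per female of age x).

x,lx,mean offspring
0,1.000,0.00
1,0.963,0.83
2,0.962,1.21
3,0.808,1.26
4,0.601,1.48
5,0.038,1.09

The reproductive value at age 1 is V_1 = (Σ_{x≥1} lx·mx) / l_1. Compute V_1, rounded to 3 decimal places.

4.063

lx·mx for x ≥ 1: 0.79929, 1.16402, 1.01808, 0.88948, 0.04142 → sum = 3.91229
V_1 = 3.91229 / l_1 = 3.91229 / 0.963 = 4.062606… → 4.063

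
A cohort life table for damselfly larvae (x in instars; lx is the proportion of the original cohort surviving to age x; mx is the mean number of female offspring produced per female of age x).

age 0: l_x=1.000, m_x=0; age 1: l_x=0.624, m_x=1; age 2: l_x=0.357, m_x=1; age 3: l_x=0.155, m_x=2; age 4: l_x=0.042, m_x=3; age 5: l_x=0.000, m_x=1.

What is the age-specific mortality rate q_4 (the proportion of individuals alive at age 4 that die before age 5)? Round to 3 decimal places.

1.000

q_4 = (l_4 − l_5) / l_4 = (0.042 − 0) / 0.042
     = 0.042 / 0.042 = 1 → 1.000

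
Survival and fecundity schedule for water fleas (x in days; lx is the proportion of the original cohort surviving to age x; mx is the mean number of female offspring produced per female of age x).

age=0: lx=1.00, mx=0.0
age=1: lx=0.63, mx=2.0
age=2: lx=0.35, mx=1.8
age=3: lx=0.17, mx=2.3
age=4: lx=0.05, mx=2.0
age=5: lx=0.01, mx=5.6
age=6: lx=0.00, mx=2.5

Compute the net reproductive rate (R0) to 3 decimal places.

lx·mx by age: 0, 1.26, 0.63, 0.391, 0.1, 0.056, 0
R0 = Σ lx·mx = 2.437 → 2.437

2.437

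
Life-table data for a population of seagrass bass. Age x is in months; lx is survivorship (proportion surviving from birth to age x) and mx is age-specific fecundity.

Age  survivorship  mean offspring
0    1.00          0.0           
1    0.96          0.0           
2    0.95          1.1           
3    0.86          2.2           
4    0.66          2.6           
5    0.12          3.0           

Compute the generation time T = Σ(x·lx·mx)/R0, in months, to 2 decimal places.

3.28

lx·mx: 0, 0, 1.045, 1.892, 1.716, 0.36 → R0 = 5.013
x·lx·mx: 0, 0, 2.09, 5.676, 6.864, 1.8 → Σ = 16.43
T = 16.43 / 5.013 = 3.277479… → 3.28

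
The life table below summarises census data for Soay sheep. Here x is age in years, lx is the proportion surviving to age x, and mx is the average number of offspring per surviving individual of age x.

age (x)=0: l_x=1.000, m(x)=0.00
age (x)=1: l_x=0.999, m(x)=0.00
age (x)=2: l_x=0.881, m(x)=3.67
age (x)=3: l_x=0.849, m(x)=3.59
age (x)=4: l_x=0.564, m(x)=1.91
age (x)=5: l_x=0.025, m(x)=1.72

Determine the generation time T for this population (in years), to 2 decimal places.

lx·mx: 0, 0, 3.23327, 3.04791, 1.07724, 0.043 → R0 = 7.40142
x·lx·mx: 0, 0, 6.46654, 9.14373, 4.30896, 0.215 → Σ = 20.13423
T = 20.13423 / 7.40142 = 2.72032… → 2.72

2.72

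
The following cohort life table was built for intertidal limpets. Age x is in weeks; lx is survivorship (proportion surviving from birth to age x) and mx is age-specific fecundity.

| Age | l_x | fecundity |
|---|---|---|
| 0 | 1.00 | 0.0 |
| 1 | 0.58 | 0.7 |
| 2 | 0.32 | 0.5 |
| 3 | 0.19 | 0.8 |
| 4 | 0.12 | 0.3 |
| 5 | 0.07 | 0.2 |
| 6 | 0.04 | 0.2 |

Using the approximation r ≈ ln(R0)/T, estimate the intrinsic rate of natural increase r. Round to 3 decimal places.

-0.136

R0 = Σ lx·mx = 0 + 0.406 + 0.16 + 0.152 + 0.036 + 0.014 + 0.008 = 0.776
Σ x·lx·mx = 1.444; T = 1.444/0.776 = 1.86082…
r ≈ ln(R0)/T = ln(0.776)/1.86082… = -0.13629… → -0.136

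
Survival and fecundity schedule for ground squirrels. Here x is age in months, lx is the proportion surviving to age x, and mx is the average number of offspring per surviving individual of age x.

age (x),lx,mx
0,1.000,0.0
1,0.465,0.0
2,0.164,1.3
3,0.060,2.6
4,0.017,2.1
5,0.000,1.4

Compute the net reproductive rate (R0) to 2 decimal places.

lx·mx by age: 0, 0, 0.2132, 0.156, 0.0357, 0
R0 = Σ lx·mx = 0.4049 → 0.40

0.40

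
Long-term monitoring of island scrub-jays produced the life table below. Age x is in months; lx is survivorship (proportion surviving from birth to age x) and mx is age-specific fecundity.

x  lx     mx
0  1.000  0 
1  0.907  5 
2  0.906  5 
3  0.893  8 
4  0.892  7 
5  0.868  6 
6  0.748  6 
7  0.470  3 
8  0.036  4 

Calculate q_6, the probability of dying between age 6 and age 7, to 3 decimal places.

0.372

q_6 = (l_6 − l_7) / l_6 = (0.748 − 0.47) / 0.748
     = 0.278 / 0.748 = 0.371658… → 0.372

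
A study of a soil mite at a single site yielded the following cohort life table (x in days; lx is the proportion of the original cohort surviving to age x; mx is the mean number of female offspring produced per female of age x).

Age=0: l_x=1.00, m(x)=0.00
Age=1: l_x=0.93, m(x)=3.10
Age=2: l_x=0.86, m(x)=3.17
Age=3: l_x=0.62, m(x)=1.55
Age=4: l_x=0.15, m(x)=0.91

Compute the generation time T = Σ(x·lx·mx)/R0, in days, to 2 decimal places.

1.75

lx·mx: 0, 2.883, 2.7262, 0.961, 0.1365 → R0 = 6.7067
x·lx·mx: 0, 2.883, 5.4524, 2.883, 0.546 → Σ = 11.7644
T = 11.7644 / 6.7067 = 1.754126… → 1.75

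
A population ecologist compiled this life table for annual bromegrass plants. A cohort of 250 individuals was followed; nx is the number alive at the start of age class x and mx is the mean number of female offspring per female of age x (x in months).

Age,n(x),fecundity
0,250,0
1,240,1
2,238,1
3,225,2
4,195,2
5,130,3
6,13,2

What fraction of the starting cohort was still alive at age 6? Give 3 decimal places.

l_6 = n_6/n_0 = 13/250 = 0.052 → 0.052

0.052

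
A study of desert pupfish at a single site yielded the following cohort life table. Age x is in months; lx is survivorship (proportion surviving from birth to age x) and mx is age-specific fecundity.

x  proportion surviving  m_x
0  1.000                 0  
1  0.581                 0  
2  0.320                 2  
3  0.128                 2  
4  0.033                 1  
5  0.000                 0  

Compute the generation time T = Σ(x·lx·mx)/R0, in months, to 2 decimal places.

2.35

lx·mx: 0, 0, 0.64, 0.256, 0.033, 0 → R0 = 0.929
x·lx·mx: 0, 0, 1.28, 0.768, 0.132, 0 → Σ = 2.18
T = 2.18 / 0.929 = 2.346609… → 2.35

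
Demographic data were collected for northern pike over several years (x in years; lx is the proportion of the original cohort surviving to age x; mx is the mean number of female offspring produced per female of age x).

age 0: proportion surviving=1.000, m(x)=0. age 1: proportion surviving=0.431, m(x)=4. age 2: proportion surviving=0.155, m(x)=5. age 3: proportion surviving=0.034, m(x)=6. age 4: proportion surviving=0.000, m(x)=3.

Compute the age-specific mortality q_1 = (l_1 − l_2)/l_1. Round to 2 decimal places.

q_1 = (l_1 − l_2) / l_1 = (0.431 − 0.155) / 0.431
     = 0.276 / 0.431 = 0.640371… → 0.64

0.64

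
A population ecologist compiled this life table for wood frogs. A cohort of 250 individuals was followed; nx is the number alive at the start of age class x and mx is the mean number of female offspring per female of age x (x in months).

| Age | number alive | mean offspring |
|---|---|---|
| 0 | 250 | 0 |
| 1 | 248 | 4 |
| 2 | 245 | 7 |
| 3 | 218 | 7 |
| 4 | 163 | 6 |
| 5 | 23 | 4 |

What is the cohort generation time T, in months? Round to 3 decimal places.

2.522

lx = nx/n0 = nx/250: 1, 0.992, 0.98, 0.872, 0.652, 0.092
lx·mx: 0, 3.968, 6.86, 6.104, 3.912, 0.368 → R0 = 21.212
x·lx·mx: 0, 3.968, 13.72, 18.312, 15.648, 1.84 → Σ = 53.488
T = 53.488 / 21.212 = 2.521592… → 2.522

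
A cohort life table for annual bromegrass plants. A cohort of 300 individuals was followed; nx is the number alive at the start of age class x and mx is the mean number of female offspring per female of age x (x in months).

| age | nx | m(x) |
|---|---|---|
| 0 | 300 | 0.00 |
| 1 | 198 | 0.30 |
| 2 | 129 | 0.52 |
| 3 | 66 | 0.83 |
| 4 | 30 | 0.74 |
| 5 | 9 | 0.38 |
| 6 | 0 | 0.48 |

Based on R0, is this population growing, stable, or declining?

declining

lx = nx/n0 = nx/300: 1, 0.66, 0.43, 0.22, 0.1, 0.03, 0
R0 = Σ lx·mx = 0 + 0.198 + 0.2236 + 0.1826 + 0.074 + 0.0114 + 0 = 0.6896
R0 < 1, so the population is declining.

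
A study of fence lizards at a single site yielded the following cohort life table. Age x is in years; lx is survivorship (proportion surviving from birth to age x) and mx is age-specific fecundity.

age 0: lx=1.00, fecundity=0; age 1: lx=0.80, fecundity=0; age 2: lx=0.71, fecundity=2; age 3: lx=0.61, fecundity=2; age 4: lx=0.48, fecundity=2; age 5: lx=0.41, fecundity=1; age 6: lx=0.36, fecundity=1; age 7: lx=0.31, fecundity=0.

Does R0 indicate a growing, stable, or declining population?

R0 = Σ lx·mx = 0 + 0 + 1.42 + 1.22 + 0.96 + 0.41 + 0.36 + 0 = 4.37
R0 > 1, so the population is growing.

growing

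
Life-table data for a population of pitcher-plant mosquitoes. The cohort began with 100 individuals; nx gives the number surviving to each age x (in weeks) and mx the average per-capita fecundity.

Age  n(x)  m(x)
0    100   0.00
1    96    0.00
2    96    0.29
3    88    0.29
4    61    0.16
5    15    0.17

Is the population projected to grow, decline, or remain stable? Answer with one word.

declining

lx = nx/n0 = nx/100: 1, 0.96, 0.96, 0.88, 0.61, 0.15
R0 = Σ lx·mx = 0 + 0 + 0.2784 + 0.2552 + 0.0976 + 0.0255 = 0.6567
R0 < 1, so the population is declining.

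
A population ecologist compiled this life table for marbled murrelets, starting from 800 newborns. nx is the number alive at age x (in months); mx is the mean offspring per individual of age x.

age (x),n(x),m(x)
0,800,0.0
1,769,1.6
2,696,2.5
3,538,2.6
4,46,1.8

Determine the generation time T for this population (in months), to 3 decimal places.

2.075

lx = nx/n0 = nx/800: 1, 0.96125, 0.87, 0.6725, 0.0575
lx·mx: 0, 1.538, 2.175, 1.7485, 0.1035 → R0 = 5.565
x·lx·mx: 0, 1.538, 4.35, 5.2455, 0.414 → Σ = 11.5475
T = 11.5475 / 5.565 = 2.075022… → 2.075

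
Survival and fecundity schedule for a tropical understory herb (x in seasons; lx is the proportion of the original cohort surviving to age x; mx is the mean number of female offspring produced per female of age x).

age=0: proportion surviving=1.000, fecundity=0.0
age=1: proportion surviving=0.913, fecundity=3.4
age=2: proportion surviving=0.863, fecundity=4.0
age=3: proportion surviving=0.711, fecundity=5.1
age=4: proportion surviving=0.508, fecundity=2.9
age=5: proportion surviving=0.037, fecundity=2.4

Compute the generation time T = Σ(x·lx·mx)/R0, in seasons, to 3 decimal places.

2.318

lx·mx: 0, 3.1042, 3.452, 3.6261, 1.4732, 0.0888 → R0 = 11.7443
x·lx·mx: 0, 3.1042, 6.904, 10.8783, 5.8928, 0.444 → Σ = 27.2233
T = 27.2233 / 11.7443 = 2.318001… → 2.318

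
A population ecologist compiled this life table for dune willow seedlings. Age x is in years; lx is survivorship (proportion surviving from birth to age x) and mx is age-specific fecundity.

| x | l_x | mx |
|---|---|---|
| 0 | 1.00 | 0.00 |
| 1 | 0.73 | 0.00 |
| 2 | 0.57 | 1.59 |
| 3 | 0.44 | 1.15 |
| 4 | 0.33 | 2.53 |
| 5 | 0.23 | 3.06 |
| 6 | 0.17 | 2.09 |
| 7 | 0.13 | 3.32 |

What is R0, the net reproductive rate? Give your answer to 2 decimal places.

lx·mx by age: 0, 0, 0.9063, 0.506, 0.8349, 0.7038, 0.3553, 0.4316
R0 = Σ lx·mx = 3.7379 → 3.74

3.74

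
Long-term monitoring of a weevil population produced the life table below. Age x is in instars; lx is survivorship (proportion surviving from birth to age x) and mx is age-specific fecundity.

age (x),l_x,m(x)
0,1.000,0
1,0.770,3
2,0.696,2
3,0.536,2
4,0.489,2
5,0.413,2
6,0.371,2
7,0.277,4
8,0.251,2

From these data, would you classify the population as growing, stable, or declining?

growing

R0 = Σ lx·mx = 0 + 2.31 + 1.392 + 1.072 + 0.978 + 0.826 + 0.742 + 1.108 + 0.502 = 8.93
R0 > 1, so the population is growing.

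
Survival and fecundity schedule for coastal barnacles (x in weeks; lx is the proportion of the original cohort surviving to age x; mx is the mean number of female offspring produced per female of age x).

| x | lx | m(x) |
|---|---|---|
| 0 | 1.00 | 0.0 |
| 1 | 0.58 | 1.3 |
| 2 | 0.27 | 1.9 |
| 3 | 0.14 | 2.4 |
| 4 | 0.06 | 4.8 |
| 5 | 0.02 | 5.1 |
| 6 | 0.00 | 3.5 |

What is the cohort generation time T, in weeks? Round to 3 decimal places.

2.233

lx·mx: 0, 0.754, 0.513, 0.336, 0.288, 0.102, 0 → R0 = 1.993
x·lx·mx: 0, 0.754, 1.026, 1.008, 1.152, 0.51, 0 → Σ = 4.45
T = 4.45 / 1.993 = 2.232815… → 2.233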